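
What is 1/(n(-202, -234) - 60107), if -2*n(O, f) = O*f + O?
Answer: -1/83640 ≈ -1.1956e-5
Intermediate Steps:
n(O, f) = -O/2 - O*f/2 (n(O, f) = -(O*f + O)/2 = -(O + O*f)/2 = -O/2 - O*f/2)
1/(n(-202, -234) - 60107) = 1/(-½*(-202)*(1 - 234) - 60107) = 1/(-½*(-202)*(-233) - 60107) = 1/(-23533 - 60107) = 1/(-83640) = -1/83640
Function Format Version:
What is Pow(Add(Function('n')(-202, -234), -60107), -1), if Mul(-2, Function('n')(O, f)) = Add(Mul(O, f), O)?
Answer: Rational(-1, 83640) ≈ -1.1956e-5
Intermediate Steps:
Function('n')(O, f) = Add(Mul(Rational(-1, 2), O), Mul(Rational(-1, 2), O, f)) (Function('n')(O, f) = Mul(Rational(-1, 2), Add(Mul(O, f), O)) = Mul(Rational(-1, 2), Add(O, Mul(O, f))) = Add(Mul(Rational(-1, 2), O), Mul(Rational(-1, 2), O, f)))
Pow(Add(Function('n')(-202, -234), -60107), -1) = Pow(Add(Mul(Rational(-1, 2), -202, Add(1, -234)), -60107), -1) = Pow(Add(Mul(Rational(-1, 2), -202, -233), -60107), -1) = Pow(Add(-23533, -60107), -1) = Pow(-83640, -1) = Rational(-1, 83640)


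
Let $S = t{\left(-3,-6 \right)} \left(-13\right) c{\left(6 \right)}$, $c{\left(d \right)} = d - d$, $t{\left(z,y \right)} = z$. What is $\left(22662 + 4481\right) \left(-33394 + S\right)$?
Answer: $-906413342$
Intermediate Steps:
$c{\left(d \right)} = 0$
$S = 0$ ($S = \left(-3\right) \left(-13\right) 0 = 39 \cdot 0 = 0$)
$\left(22662 + 4481\right) \left(-33394 + S\right) = \left(22662 + 4481\right) \left(-33394 + 0\right) = 27143 \left(-33394\right) = -906413342$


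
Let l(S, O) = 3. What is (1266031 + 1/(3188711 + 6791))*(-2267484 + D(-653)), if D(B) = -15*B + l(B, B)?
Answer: -4566852425082594609/1597751 ≈ -2.8583e+12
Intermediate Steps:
D(B) = 3 - 15*B (D(B) = -15*B + 3 = 3 - 15*B)
(1266031 + 1/(3188711 + 6791))*(-2267484 + D(-653)) = (1266031 + 1/(3188711 + 6791))*(-2267484 + (3 - 15*(-653))) = (1266031 + 1/3195502)*(-2267484 + (3 + 9795)) = (1266031 + 1/3195502)*(-2267484 + 9798) = (4045604592563/3195502)*(-2257686) = -4566852425082594609/1597751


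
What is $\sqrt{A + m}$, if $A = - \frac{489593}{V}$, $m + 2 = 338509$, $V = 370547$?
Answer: $\frac{26 \sqrt{68755250045242}}{370547} \approx 581.81$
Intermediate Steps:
$m = 338507$ ($m = -2 + 338509 = 338507$)
$A = - \frac{489593}{370547} \approx -1.3213$
$\sqrt{A + m} = \sqrt{- \frac{489593}{370547} + 338507} = \sqrt{\frac{125432263736}{370547}} = \frac{26 \sqrt{68755250045242}}{370547}$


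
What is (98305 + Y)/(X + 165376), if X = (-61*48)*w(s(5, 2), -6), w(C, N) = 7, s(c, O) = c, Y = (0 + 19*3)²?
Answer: 50777/72440 ≈ 0.70095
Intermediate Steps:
Y = 3249 (Y = (0 + 57)² = 57² = 3249)
X = -20496 (X = -61*48*7 = -2928*7 = -20496)
(98305 + Y)/(X + 165376) = (98305 + 3249)/(-20496 + 165376) = 101554/144880 = 101554*(1/144880) = 50777/72440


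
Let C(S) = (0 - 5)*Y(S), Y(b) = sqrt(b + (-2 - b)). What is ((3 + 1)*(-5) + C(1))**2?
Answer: 350 + 200*I*sqrt(2) ≈ 350.0 + 282.84*I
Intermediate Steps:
Y(b) = I*sqrt(2) (Y(b) = sqrt(-2) = I*sqrt(2))
C(S) = -5*I*sqrt(2) (C(S) = (0 - 5)*(I*sqrt(2)) = -5*I*sqrt(2))
((3 + 1)*(-5) + C(1))**2 = ((3 + 1)*(-5) - 5*I*sqrt(2))**2 = (4*(-5) - 5*I*sqrt(2))**2 = (-20 - 5*I*sqrt(2))**2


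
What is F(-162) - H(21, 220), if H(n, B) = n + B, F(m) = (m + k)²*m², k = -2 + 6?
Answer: 655154975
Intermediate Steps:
k = 4
F(m) = m²*(4 + m)² (F(m) = (m + 4)²*m² = (4 + m)²*m² = m²*(4 + m)²)
H(n, B) = B + n
F(-162) - H(21, 220) = (-162)²*(4 - 162)² - (220 + 21) = 26244*(-158)² - 1*241 = 26244*24964 - 241 = 655155216 - 241 = 655154975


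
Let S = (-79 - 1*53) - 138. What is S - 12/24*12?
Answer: -276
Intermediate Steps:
S = -270 (S = (-79 - 53) - 138 = -132 - 138 = -270)
S - 12/24*12 = -270 - 12/24*12 = -270 - 12*(1/24)*12 = -270 - 12/2 = -270 - 1*6 = -270 - 6 = -276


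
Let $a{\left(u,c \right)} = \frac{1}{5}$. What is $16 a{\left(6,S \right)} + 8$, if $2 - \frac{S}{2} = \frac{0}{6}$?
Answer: $\frac{56}{5} \approx 11.2$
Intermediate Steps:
$S = 4$ ($S = 4 - 2 \cdot \frac{0}{6} = 4 - 2 \cdot 0 \cdot \frac{1}{6} = 4 - 0 = 4 + 0 = 4$)
$a{\left(u,c \right)} = \frac{1}{5}$
$16 a{\left(6,S \right)} + 8 = 16 \cdot \frac{1}{5} + 8 = \frac{16}{5} + 8 = \frac{56}{5}$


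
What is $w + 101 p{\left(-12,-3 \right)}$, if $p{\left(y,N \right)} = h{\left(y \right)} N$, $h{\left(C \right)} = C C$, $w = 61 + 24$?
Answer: $-43547$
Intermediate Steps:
$w = 85$
$h{\left(C \right)} = C^{2}$
$p{\left(y,N \right)} = N y^{2}$ ($p{\left(y,N \right)} = y^{2} N = N y^{2}$)
$w + 101 p{\left(-12,-3 \right)} = 85 + 101 \left(- 3 \left(-12\right)^{2}\right) = 85 + 101 \left(\left(-3\right) 144\right) = 85 + 101 \left(-432\right) = 85 - 43632 = -43547$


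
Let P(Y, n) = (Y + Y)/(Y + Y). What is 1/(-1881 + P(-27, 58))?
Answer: -1/1880 ≈ -0.00053191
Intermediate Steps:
P(Y, n) = 1 (P(Y, n) = (2*Y)/((2*Y)) = (2*Y)*(1/(2*Y)) = 1)
1/(-1881 + P(-27, 58)) = 1/(-1881 + 1) = 1/(-1880) = -1/1880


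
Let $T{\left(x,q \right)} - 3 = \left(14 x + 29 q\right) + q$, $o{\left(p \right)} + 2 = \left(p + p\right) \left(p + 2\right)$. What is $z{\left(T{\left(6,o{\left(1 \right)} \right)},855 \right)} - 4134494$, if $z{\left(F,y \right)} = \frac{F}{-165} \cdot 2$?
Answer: $- \frac{227397308}{55} \approx -4.1345 \cdot 10^{6}$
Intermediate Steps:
$o{\left(p \right)} = -2 + 2 p \left(2 + p\right)$ ($o{\left(p \right)} = -2 + \left(p + p\right) \left(p + 2\right) = -2 + 2 p \left(2 + p\right)$)
$T{\left(x,q \right)} = 3 + 14 x + 30 q$ ($T{\left(x,q \right)} = 3 + \left(\left(14 x + 29 q\right) + q\right) = 3 + \left(14 x + 30 q\right) = 3 + 14 x + 30 q$)
$z{\left(F,y \right)} = - \frac{2 F}{165}$ ($z{\left(F,y \right)} = F \left(- \frac{1}{165}\right) 2 = - \frac{F}{165} \cdot 2 = - \frac{2 F}{165}$)
$z{\left(T{\left(6,o{\left(1 \right)} \right)},855 \right)} - 4134494 = - \frac{2 \left(3 + 14 \cdot 6 + 30 \left(-2 + 2 \cdot 1^{2} + 4 \cdot 1\right)\right)}{165} - 4134494 = - \frac{2 \left(3 + 84 + 30 \left(-2 + 2 \cdot 1 + 4\right)\right)}{165} - 4134494 = - \frac{2 \left(3 + 84 + 30 \left(-2 + 2 + 4\right)\right)}{165} - 4134494 = - \frac{2 \left(3 + 84 + 30 \cdot 4\right)}{165} - 4134494 = - \frac{2 \left(3 + 84 + 120\right)}{165} - 4134494 = \left(- \frac{2}{165}\right) 207 - 4134494 = - \frac{138}{55} - 4134494 = - \frac{227397308}{55}$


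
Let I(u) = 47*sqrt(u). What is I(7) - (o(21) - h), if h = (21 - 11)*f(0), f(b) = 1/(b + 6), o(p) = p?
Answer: -58/3 + 47*sqrt(7) ≈ 105.02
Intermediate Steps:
f(b) = 1/(6 + b)
h = 5/3 (h = (21 - 11)/(6 + 0) = 10/6 = 10*(1/6) = 5/3 ≈ 1.6667)
I(7) - (o(21) - h) = 47*sqrt(7) - (21 - 1*5/3) = 47*sqrt(7) - (21 - 5/3) = 47*sqrt(7) - 1*58/3 = 47*sqrt(7) - 58/3 = -58/3 + 47*sqrt(7)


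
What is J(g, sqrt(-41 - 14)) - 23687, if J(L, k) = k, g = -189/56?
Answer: -23687 + I*sqrt(55) ≈ -23687.0 + 7.4162*I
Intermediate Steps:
g = -27/8 (g = -189*1/56 = -27/8 ≈ -3.3750)
J(g, sqrt(-41 - 14)) - 23687 = sqrt(-41 - 14) - 23687 = sqrt(-55) - 23687 = I*sqrt(55) - 23687 = -23687 + I*sqrt(55)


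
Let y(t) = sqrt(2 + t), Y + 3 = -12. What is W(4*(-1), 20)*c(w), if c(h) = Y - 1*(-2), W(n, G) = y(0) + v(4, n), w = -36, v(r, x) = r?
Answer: -52 - 13*sqrt(2) ≈ -70.385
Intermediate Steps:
Y = -15 (Y = -3 - 12 = -15)
W(n, G) = 4 + sqrt(2) (W(n, G) = sqrt(2 + 0) + 4 = sqrt(2) + 4 = 4 + sqrt(2))
c(h) = -13 (c(h) = -15 - 1*(-2) = -15 + 2 = -13)
W(4*(-1), 20)*c(w) = (4 + sqrt(2))*(-13) = -52 - 13*sqrt(2)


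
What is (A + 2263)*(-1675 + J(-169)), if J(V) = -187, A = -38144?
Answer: 66810422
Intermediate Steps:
(A + 2263)*(-1675 + J(-169)) = (-38144 + 2263)*(-1675 - 187) = -35881*(-1862) = 66810422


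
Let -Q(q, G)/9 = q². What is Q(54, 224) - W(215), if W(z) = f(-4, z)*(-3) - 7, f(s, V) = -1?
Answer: -26240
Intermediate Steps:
Q(q, G) = -9*q²
W(z) = -4 (W(z) = -1*(-3) - 7 = 3 - 7 = -4)
Q(54, 224) - W(215) = -9*54² - 1*(-4) = -9*2916 + 4 = -26244 + 4 = -26240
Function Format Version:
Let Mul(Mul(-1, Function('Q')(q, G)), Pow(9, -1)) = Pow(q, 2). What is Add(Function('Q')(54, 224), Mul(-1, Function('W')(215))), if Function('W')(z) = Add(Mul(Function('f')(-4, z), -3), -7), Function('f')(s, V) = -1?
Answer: -26240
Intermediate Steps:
Function('Q')(q, G) = Mul(-9, Pow(q, 2))
Function('W')(z) = -4 (Function('W')(z) = Add(Mul(-1, -3), -7) = Add(3, -7) = -4)
Add(Function('Q')(54, 224), Mul(-1, Function('W')(215))) = Add(Mul(-9, Pow(54, 2)), Mul(-1, -4)) = Add(Mul(-9, 2916), 4) = Add(-26244, 4) = -26240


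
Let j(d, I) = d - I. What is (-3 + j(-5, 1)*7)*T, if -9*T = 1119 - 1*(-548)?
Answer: 8335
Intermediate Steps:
T = -1667/9 (T = -(1119 - 1*(-548))/9 = -(1119 + 548)/9 = -1/9*1667 = -1667/9 ≈ -185.22)
(-3 + j(-5, 1)*7)*T = (-3 + (-5 - 1*1)*7)*(-1667/9) = (-3 + (-5 - 1)*7)*(-1667/9) = (-3 - 6*7)*(-1667/9) = (-3 - 42)*(-1667/9) = -45*(-1667/9) = 8335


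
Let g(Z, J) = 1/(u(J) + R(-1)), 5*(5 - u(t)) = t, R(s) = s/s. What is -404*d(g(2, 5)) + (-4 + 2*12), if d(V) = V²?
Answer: 96/25 ≈ 3.8400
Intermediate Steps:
R(s) = 1
u(t) = 5 - t/5
g(Z, J) = 1/(6 - J/5) (g(Z, J) = 1/((5 - J/5) + 1) = 1/(6 - J/5))
-404*d(g(2, 5)) + (-4 + 2*12) = -404*25/(-30 + 5)² + (-4 + 2*12) = -404*(-5/(-25))² + (-4 + 24) = -404*(-5*(-1/25))² + 20 = -404*(⅕)² + 20 = -404*1/25 + 20 = -404/25 + 20 = 96/25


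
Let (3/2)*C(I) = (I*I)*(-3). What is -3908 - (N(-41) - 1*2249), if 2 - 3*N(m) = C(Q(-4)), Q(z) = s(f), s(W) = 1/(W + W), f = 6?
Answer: -358489/216 ≈ -1659.7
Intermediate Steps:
s(W) = 1/(2*W)
Q(z) = 1/12 (Q(z) = (½)/6 = (½)*(⅙) = 1/12)
C(I) = -2*I² (C(I) = 2*((I*I)*(-3))/3 = 2*(I²*(-3))/3 = 2*(-3*I²)/3 = -2*I²)
N(m) = 145/216 (N(m) = ⅔ - (-2)*(1/12)²/3 = ⅔ - (-2)/(3*144) = ⅔ - ⅓*(-1/72) = ⅔ + 1/216 = 145/216)
-3908 - (N(-41) - 1*2249) = -3908 - (145/216 - 1*2249) = -3908 - (145/216 - 2249) = -3908 - 1*(-485639/216) = -3908 + 485639/216 = -358489/216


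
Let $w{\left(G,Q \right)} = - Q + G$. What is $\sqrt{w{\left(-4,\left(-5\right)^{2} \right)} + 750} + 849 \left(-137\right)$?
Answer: $-116313 + \sqrt{721} \approx -1.1629 \cdot 10^{5}$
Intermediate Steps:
$w{\left(G,Q \right)} = G - Q$
$\sqrt{w{\left(-4,\left(-5\right)^{2} \right)} + 750} + 849 \left(-137\right) = \sqrt{\left(-4 - \left(-5\right)^{2}\right) + 750} + 849 \left(-137\right) = \sqrt{\left(-4 - 25\right) + 750} - 116313 = \sqrt{-29 + 750} - 116313 = \sqrt{721} - 116313 = -116313 + \sqrt{721}$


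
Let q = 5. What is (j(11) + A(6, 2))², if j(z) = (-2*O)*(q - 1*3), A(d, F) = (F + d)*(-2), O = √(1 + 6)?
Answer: 368 + 128*√7 ≈ 706.66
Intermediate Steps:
O = √7 ≈ 2.6458
A(d, F) = -2*F - 2*d
j(z) = -4*√7 (j(z) = (-2*√7)*(5 - 1*3) = (-2*√7)*(5 - 3) = -2*√7*2 = -4*√7)
(j(11) + A(6, 2))² = (-4*√7 + (-2*2 - 2*6))² = (-4*√7 + (-4 - 12))² = (-4*√7 - 16)² = (-16 - 4*√7)²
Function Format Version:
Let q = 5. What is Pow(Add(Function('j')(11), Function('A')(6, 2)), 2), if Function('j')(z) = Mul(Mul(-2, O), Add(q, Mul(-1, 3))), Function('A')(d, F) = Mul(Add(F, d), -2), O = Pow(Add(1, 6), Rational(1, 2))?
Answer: Add(368, Mul(128, Pow(7, Rational(1, 2)))) ≈ 706.66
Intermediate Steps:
O = Pow(7, Rational(1, 2)) ≈ 2.6458
Function('A')(d, F) = Add(Mul(-2, F), Mul(-2, d))
Function('j')(z) = Mul(-4, Pow(7, Rational(1, 2))) (Function('j')(z) = Mul(Mul(-2, Pow(7, Rational(1, 2))), Add(5, Mul(-1, 3))) = Mul(Mul(-2, Pow(7, Rational(1, 2))), Add(5, -3)) = Mul(Mul(-2, Pow(7, Rational(1, 2))), 2) = Mul(-4, Pow(7, Rational(1, 2))))
Pow(Add(Function('j')(11), Function('A')(6, 2)), 2) = Pow(Add(Mul(-4, Pow(7, Rational(1, 2))), Add(Mul(-2, 2), Mul(-2, 6))), 2) = Pow(Add(Mul(-4, Pow(7, Rational(1, 2))), Add(-4, -12)), 2) = Pow(Add(Mul(-4, Pow(7, Rational(1, 2))), -16), 2) = Pow(Add(-16, Mul(-4, Pow(7, Rational(1, 2)))), 2)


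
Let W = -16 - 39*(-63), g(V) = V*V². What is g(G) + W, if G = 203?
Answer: 8367868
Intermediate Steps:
g(V) = V³
W = 2441 (W = -16 + 2457 = 2441)
g(G) + W = 203³ + 2441 = 8365427 + 2441 = 8367868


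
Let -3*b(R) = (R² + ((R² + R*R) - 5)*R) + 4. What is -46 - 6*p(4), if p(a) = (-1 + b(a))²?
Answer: -34460/3 ≈ -11487.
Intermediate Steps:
b(R) = -4/3 - R²/3 - R*(-5 + 2*R²)/3 (b(R) = -((R² + ((R² + R*R) - 5)*R) + 4)/3 = -((R² + ((R² + R²) - 5)*R) + 4)/3 = -((R² + (2*R² - 5)*R) + 4)/3 = -((R² + (-5 + 2*R²)*R) + 4)/3 = -((R² + R*(-5 + 2*R²)) + 4)/3 = -(4 + R² + R*(-5 + 2*R²))/3 = -4/3 - R²/3 - R*(-5 + 2*R²)/3)
p(a) = (-7/3 - 2*a³/3 - a²/3 + 5*a/3)² (p(a) = (-1 + (-4/3 - 2*a³/3 - a²/3 + 5*a/3))² = (-7/3 - 2*a³/3 - a²/3 + 5*a/3)²)
-46 - 6*p(4) = -46 - 2*(7 + 4² - 5*4 + 2*4³)²/3 = -46 - 2*(7 + 16 - 20 + 2*64)²/3 = -46 - 2*(7 + 16 - 20 + 128)²/3 = -46 - 2*131²/3 = -46 - 2*17161/3 = -46 - 6*17161/9 = -46 - 34322/3 = -34460/3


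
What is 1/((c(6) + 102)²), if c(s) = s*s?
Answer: 1/19044 ≈ 5.2510e-5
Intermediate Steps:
c(s) = s²
1/((c(6) + 102)²) = 1/((6² + 102)²) = 1/((36 + 102)²) = 1/(138²) = 1/19044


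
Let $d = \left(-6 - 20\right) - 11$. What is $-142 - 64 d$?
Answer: $2226$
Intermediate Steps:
$d = -37$ ($d = -26 - 11 = -37$)
$-142 - 64 d = -142 - -2368 = -142 + 2368 = 2226$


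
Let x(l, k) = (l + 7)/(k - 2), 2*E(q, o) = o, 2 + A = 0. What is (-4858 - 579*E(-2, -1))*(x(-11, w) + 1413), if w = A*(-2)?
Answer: -12892307/2 ≈ -6.4462e+6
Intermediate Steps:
A = -2 (A = -2 + 0 = -2)
E(q, o) = o/2
w = 4 (w = -2*(-2) = 4)
x(l, k) = (7 + l)/(-2 + k)
(-4858 - 579*E(-2, -1))*(x(-11, w) + 1413) = (-4858 - 579*(-1)/2)*((7 - 11)/(-2 + 4) + 1413) = (-4858 - 579*(-½))*(-4/2 + 1413) = (-4858 + 579/2)*((½)*(-4) + 1413) = -9137*(-2 + 1413)/2 = -9137/2*1411 = -12892307/2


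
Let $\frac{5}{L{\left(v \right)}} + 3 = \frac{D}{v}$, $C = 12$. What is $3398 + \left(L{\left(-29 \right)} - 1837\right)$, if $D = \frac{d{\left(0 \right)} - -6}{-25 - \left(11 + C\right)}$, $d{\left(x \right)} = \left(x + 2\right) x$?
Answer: $\frac{216747}{139} \approx 1559.3$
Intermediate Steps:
$d{\left(x \right)} = x \left(2 + x\right)$ ($d{\left(x \right)} = \left(2 + x\right) x = x \left(2 + x\right)$)
$D = - \frac{1}{8}$ ($D = \frac{0 \left(2 + 0\right) - -6}{-25 - 23} = \frac{0 \cdot 2 + \left(-3 + 9\right)}{-25 - 23} = \frac{0 + 6}{-25 - 23} = \frac{6}{-48} = 6 \left(- \frac{1}{48}\right) = - \frac{1}{8} \approx -0.125$)
$L{\left(v \right)} = \frac{5}{-3 - \frac{1}{8 v}}$
$3398 + \left(L{\left(-29 \right)} - 1837\right) = 3398 - \left(1837 - \frac{1160}{1 + 24 \left(-29\right)}\right) = 3398 - \left(1837 - \frac{1160}{1 - 696}\right) = 3398 - \left(1837 - \frac{1160}{-695}\right) = 3398 - \left(1837 - - \frac{232}{139}\right) = 3398 - \frac{255575}{139} = \frac{216747}{139}$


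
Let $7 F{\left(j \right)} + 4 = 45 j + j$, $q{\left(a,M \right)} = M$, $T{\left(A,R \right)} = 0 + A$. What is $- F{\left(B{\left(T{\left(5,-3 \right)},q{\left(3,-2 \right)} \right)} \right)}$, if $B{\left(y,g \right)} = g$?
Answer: $\frac{96}{7} \approx 13.714$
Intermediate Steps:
$T{\left(A,R \right)} = A$
$F{\left(j \right)} = - \frac{4}{7} + \frac{46 j}{7}$ ($F{\left(j \right)} = - \frac{4}{7} + \frac{45 j + j}{7} = - \frac{4}{7} + \frac{46 j}{7}$)
$- F{\left(B{\left(T{\left(5,-3 \right)},q{\left(3,-2 \right)} \right)} \right)} = - (- \frac{4}{7} + \frac{46}{7} \left(-2\right)) = - (- \frac{4}{7} - \frac{92}{7}) = \left(-1\right) \left(- \frac{96}{7}\right) = \frac{96}{7}$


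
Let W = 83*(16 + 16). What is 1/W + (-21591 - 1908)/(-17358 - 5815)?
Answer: 62436517/61547488 ≈ 1.0144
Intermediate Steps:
W = 2656 (W = 83*32 = 2656)
1/W + (-21591 - 1908)/(-17358 - 5815) = 1/2656 + (-21591 - 1908)/(-17358 - 5815) = 1/2656 - 23499/(-23173) = 1/2656 - 23499*(-1/23173) = 1/2656 + 23499/23173 = 62436517/61547488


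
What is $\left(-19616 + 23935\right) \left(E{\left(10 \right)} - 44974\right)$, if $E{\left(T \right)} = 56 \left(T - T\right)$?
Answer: $-194242706$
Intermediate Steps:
$E{\left(T \right)} = 0$ ($E{\left(T \right)} = 56 \cdot 0 = 0$)
$\left(-19616 + 23935\right) \left(E{\left(10 \right)} - 44974\right) = \left(-19616 + 23935\right) \left(0 - 44974\right) = 4319 \left(-44974\right) = -194242706$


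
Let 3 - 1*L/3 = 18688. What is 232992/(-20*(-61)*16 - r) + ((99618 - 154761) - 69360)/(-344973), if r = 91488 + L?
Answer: -26131577659/1829851783 ≈ -14.281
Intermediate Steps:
L = -56055 (L = 9 - 3*18688 = 9 - 56064 = -56055)
r = 35433 (r = 91488 - 56055 = 35433)
232992/(-20*(-61)*16 - r) + ((99618 - 154761) - 69360)/(-344973) = 232992/(-20*(-61)*16 - 1*35433) + ((99618 - 154761) - 69360)/(-344973) = 232992/(1220*16 - 35433) + (-55143 - 69360)*(-1/344973) = 232992/(19520 - 35433) - 124503*(-1/344973) = 232992/(-15913) + 41501/114991 = 232992*(-1/15913) + 41501/114991 = -232992/15913 + 41501/114991 = -26131577659/1829851783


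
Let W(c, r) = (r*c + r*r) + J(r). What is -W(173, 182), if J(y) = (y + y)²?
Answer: -197106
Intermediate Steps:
J(y) = 4*y² (J(y) = (2*y)² = 4*y²)
W(c, r) = 5*r² + c*r (W(c, r) = (r*c + r*r) + 4*r² = (c*r + r²) + 4*r² = (r² + c*r) + 4*r² = 5*r² + c*r)
-W(173, 182) = -182*(173 + 5*182) = -182*(173 + 910) = -182*1083 = -1*197106 = -197106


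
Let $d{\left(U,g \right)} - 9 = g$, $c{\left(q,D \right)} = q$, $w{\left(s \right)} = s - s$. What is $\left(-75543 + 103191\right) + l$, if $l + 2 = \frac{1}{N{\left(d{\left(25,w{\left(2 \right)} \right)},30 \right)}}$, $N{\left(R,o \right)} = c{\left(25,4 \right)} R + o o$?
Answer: $\frac{31101751}{1125} \approx 27646.0$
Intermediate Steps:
$w{\left(s \right)} = 0$
$d{\left(U,g \right)} = 9 + g$
$N{\left(R,o \right)} = o^{2} + 25 R$ ($N{\left(R,o \right)} = 25 R + o o = 25 R + o^{2} = o^{2} + 25 R$)
$l = - \frac{2249}{1125}$ ($l = -2 + \frac{1}{30^{2} + 25 \left(9 + 0\right)} = -2 + \frac{1}{900 + 25 \cdot 9} = -2 + \frac{1}{900 + 225} = -2 + \frac{1}{1125} = - \frac{2249}{1125} \approx -1.9991$)
$\left(-75543 + 103191\right) + l = \left(-75543 + 103191\right) - \frac{2249}{1125} = 27648 - \frac{2249}{1125} = \frac{31101751}{1125}$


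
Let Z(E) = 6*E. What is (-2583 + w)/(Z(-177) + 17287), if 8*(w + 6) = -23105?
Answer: -43817/129800 ≈ -0.33757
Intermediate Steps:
w = -23153/8 (w = -6 + (⅛)*(-23105) = -6 - 23105/8 = -23153/8 ≈ -2894.1)
(-2583 + w)/(Z(-177) + 17287) = (-2583 - 23153/8)/(6*(-177) + 17287) = -43817/(8*(-1062 + 17287)) = -43817/8/16225 = -43817/8*1/16225 = -43817/129800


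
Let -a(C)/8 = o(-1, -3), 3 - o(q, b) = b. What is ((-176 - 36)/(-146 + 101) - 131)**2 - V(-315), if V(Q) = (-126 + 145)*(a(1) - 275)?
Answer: 44723914/2025 ≈ 22086.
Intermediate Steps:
o(q, b) = 3 - b
a(C) = -48 (a(C) = -8*(3 - 1*(-3)) = -8*(3 + 3) = -8*6 = -48)
V(Q) = -6137 (V(Q) = (-126 + 145)*(-48 - 275) = 19*(-323) = -6137)
((-176 - 36)/(-146 + 101) - 131)**2 - V(-315) = ((-176 - 36)/(-146 + 101) - 131)**2 - 1*(-6137) = (-212/(-45) - 131)**2 + 6137 = (-212*(-1/45) - 131)**2 + 6137 = (212/45 - 131)**2 + 6137 = (-5683/45)**2 + 6137 = 32296489/2025 + 6137 = 44723914/2025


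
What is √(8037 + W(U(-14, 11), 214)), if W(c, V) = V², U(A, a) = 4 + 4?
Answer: √53833 ≈ 232.02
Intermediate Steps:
U(A, a) = 8
√(8037 + W(U(-14, 11), 214)) = √(8037 + 214²) = √(8037 + 45796) = √53833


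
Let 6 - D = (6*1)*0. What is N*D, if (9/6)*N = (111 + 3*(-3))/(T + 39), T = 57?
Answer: 17/4 ≈ 4.2500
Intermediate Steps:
D = 6 (D = 6 - 6*1*0 = 6 - 6*0 = 6 - 1*0 = 6 + 0 = 6)
N = 17/24 (N = 2*((111 + 3*(-3))/(57 + 39))/3 = 2*((111 - 9)/96)/3 = 2*(102*(1/96))/3 = (⅔)*(17/16) = 17/24 ≈ 0.70833)
N*D = (17/24)*6 = 17/4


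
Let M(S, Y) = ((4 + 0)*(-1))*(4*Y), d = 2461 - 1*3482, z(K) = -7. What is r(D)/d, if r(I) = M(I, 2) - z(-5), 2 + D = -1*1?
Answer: 25/1021 ≈ 0.024486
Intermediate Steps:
d = -1021 (d = 2461 - 3482 = -1021)
M(S, Y) = -16*Y (M(S, Y) = (4*(-1))*(4*Y) = -16*Y)
D = -3 (D = -2 - 1*1 = -2 - 1 = -3)
r(I) = -25 (r(I) = -16*2 - 1*(-7) = -32 + 7 = -25)
r(D)/d = -25/(-1021) = -25*(-1/1021) = 25/1021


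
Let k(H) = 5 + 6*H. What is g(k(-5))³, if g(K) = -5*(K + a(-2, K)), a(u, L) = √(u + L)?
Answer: 1700000 - 693000*I*√3 ≈ 1.7e+6 - 1.2003e+6*I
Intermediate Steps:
a(u, L) = √(L + u)
g(K) = -5*K - 5*√(-2 + K) (g(K) = -5*(K + √(K - 2)) = -5*(K + √(-2 + K)) = -5*K - 5*√(-2 + K))
g(k(-5))³ = (-5*(5 + 6*(-5)) - 5*√(-2 + (5 + 6*(-5))))³ = (-5*(5 - 30) - 5*√(-2 + (5 - 30)))³ = (-5*(-25) - 5*√(-2 - 25))³ = (125 - 15*I*√3)³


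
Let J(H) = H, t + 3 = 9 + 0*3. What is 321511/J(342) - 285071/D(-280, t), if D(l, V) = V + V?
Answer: -15606025/684 ≈ -22816.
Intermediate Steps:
t = 6 (t = -3 + (9 + 0*3) = -3 + (9 + 0) = -3 + 9 = 6)
D(l, V) = 2*V
321511/J(342) - 285071/D(-280, t) = 321511/342 - 285071/(2*6) = 321511*(1/342) - 285071/12 = 321511/342 - 285071*1/12 = 321511/342 - 285071/12 = -15606025/684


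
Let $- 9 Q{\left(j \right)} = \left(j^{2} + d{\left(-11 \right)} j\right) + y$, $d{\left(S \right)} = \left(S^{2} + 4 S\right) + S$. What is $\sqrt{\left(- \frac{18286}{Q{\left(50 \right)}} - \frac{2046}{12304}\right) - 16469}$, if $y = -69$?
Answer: $\frac{i \sqrt{5109132613246845854}}{17628556} \approx 128.22 i$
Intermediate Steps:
$d{\left(S \right)} = S^{2} + 5 S$
$Q{\left(j \right)} = \frac{23}{3} - \frac{22 j}{3} - \frac{j^{2}}{9}$ ($Q{\left(j \right)} = - \frac{\left(j^{2} + - 11 \left(5 - 11\right) j\right) - 69}{9} = - \frac{\left(j^{2} + \left(-11\right) \left(-6\right) j\right) - 69}{9} = - \frac{\left(j^{2} + 66 j\right) - 69}{9} = - \frac{-69 + j^{2} + 66 j}{9} = \frac{23}{3} - \frac{22 j}{3} - \frac{j^{2}}{9}$)
$\sqrt{\left(- \frac{18286}{Q{\left(50 \right)}} - \frac{2046}{12304}\right) - 16469} = \sqrt{\left(- \frac{18286}{\frac{23}{3} - \frac{1100}{3} - \frac{50^{2}}{9}} - \frac{2046}{12304}\right) - 16469} = \sqrt{\left(- \frac{18286}{\frac{23}{3} - \frac{1100}{3} - \frac{2500}{9}} - \frac{1023}{6152}\right) - 16469} = \sqrt{\left(- \frac{18286}{- \frac{5731}{9}} - \frac{1023}{6152}\right) - 16469} = \sqrt{\left(\left(-18286\right) \left(- \frac{9}{5731}\right) - \frac{1023}{6152}\right) - 16469} = \sqrt{\left(\frac{164574}{5731} - \frac{1023}{6152}\right) - 16469} = \sqrt{\frac{1006596435}{35257112} - 16469} = \sqrt{- \frac{579642781093}{35257112}} = \frac{i \sqrt{5109132613246845854}}{17628556}$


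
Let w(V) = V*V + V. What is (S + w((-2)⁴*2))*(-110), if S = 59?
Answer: -122650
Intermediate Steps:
w(V) = V + V² (w(V) = V² + V = V + V²)
(S + w((-2)⁴*2))*(-110) = (59 + ((-2)⁴*2)*(1 + (-2)⁴*2))*(-110) = (59 + (16*2)*(1 + 16*2))*(-110) = (59 + 32*(1 + 32))*(-110) = (59 + 32*33)*(-110) = (59 + 1056)*(-110) = 1115*(-110) = -122650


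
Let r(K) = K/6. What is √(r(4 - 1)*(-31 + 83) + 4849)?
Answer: 5*√195 ≈ 69.821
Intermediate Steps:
r(K) = K/6 (r(K) = K*(⅙) = K/6)
√(r(4 - 1)*(-31 + 83) + 4849) = √(((4 - 1)/6)*(-31 + 83) + 4849) = √(((⅙)*3)*52 + 4849) = √((½)*52 + 4849) = √(26 + 4849) = √4875 = 5*√195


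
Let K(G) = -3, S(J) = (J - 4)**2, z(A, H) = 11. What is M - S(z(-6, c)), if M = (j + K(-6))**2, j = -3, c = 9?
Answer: -13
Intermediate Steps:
S(J) = (-4 + J)**2
M = 36 (M = (-3 - 3)**2 = (-6)**2 = 36)
M - S(z(-6, c)) = 36 - (-4 + 11)**2 = 36 - 1*7**2 = 36 - 1*49 = 36 - 49 = -13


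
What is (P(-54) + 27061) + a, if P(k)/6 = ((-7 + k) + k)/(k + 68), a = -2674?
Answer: 170364/7 ≈ 24338.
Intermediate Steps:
P(k) = 6*(-7 + 2*k)/(68 + k) (P(k) = 6*(((-7 + k) + k)/(k + 68)) = 6*((-7 + 2*k)/(68 + k)) = 6*(-7 + 2*k)/(68 + k))
(P(-54) + 27061) + a = (6*(-7 + 2*(-54))/(68 - 54) + 27061) - 2674 = (6*(-7 - 108)/14 + 27061) - 2674 = (6*(1/14)*(-115) + 27061) - 2674 = (-345/7 + 27061) - 2674 = 189082/7 - 2674 = 170364/7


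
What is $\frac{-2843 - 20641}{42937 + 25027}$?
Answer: $- \frac{5871}{16991} \approx -0.34554$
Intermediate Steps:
$\frac{-2843 - 20641}{42937 + 25027} = - \frac{23484}{67964} = \left(-23484\right) \frac{1}{67964} = - \frac{5871}{16991}$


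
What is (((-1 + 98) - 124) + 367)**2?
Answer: 115600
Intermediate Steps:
(((-1 + 98) - 124) + 367)**2 = ((97 - 124) + 367)**2 = (-27 + 367)**2 = 340**2 = 115600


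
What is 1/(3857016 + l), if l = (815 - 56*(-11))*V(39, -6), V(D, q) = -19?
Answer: 1/3829827 ≈ 2.6111e-7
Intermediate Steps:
l = -27189 (l = (815 - 56*(-11))*(-19) = (815 + 616)*(-19) = 1431*(-19) = -27189)
1/(3857016 + l) = 1/(3857016 - 27189) = 1/3829827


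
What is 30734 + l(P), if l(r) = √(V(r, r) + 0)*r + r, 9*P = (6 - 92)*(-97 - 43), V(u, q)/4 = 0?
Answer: 288646/9 ≈ 32072.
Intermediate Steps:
V(u, q) = 0 (V(u, q) = 4*0 = 0)
P = 12040/9 (P = ((6 - 92)*(-97 - 43))/9 = (-86*(-140))/9 = (⅑)*12040 = 12040/9 ≈ 1337.8)
l(r) = r (l(r) = √(0 + 0)*r + r = √0*r + r = 0*r + r = 0 + r = r)
30734 + l(P) = 30734 + 12040/9 = 288646/9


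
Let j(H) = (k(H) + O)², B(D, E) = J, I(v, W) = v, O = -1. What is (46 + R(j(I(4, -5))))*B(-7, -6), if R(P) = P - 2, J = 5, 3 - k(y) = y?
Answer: 240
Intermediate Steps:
k(y) = 3 - y
B(D, E) = 5
j(H) = (2 - H)² (j(H) = ((3 - H) - 1)² = (2 - H)²)
R(P) = -2 + P
(46 + R(j(I(4, -5))))*B(-7, -6) = (46 + (-2 + (-2 + 4)²))*5 = (46 + (-2 + 2²))*5 = (46 + (-2 + 4))*5 = (46 + 2)*5 = 48*5 = 240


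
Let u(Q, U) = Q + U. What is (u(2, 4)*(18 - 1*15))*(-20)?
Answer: -360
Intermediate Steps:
(u(2, 4)*(18 - 1*15))*(-20) = ((2 + 4)*(18 - 1*15))*(-20) = (6*(18 - 15))*(-20) = (6*3)*(-20) = 18*(-20) = -360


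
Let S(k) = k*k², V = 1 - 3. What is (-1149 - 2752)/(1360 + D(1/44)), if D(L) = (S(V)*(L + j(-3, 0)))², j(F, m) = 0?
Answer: -472021/164564 ≈ -2.8683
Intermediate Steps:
V = -2
S(k) = k³
D(L) = 64*L² (D(L) = ((-2)³*(L + 0))² = (-8*L)² = 64*L²)
(-1149 - 2752)/(1360 + D(1/44)) = (-1149 - 2752)/(1360 + 64*(1/44)²) = -3901/(1360 + 64*(1/44)²) = -3901/(1360 + 64*(1/1936)) = -3901/(1360 + 4/121) = -3901/164564/121 = -3901*121/164564 = -472021/164564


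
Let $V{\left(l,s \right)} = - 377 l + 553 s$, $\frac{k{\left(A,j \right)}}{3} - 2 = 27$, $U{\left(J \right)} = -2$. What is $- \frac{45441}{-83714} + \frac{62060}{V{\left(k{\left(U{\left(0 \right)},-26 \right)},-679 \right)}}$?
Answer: $\frac{6678816643}{17089627102} \approx 0.39081$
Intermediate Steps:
$k{\left(A,j \right)} = 87$ ($k{\left(A,j \right)} = 6 + 3 \cdot 27 = 6 + 81 = 87$)
$- \frac{45441}{-83714} + \frac{62060}{V{\left(k{\left(U{\left(0 \right)},-26 \right)},-679 \right)}} = - \frac{45441}{-83714} + \frac{62060}{\left(-377\right) 87 + 553 \left(-679\right)} = \left(-45441\right) \left(- \frac{1}{83714}\right) + \frac{62060}{-32799 - 375487} = \frac{45441}{83714} + \frac{62060}{-408286} = \frac{45441}{83714} + 62060 \left(- \frac{1}{408286}\right) = \frac{45441}{83714} - \frac{31030}{204143} = \frac{6678816643}{17089627102}$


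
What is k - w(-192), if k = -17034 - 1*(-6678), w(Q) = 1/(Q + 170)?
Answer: -227831/22 ≈ -10356.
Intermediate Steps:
w(Q) = 1/(170 + Q)
k = -10356 (k = -17034 + 6678 = -10356)
k - w(-192) = -10356 - 1/(170 - 192) = -10356 - 1/(-22) = -10356 - 1*(-1/22) = -10356 + 1/22 = -227831/22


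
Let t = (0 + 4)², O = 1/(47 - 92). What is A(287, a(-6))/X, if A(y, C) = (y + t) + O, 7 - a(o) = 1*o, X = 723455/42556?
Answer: 580208504/32555475 ≈ 17.822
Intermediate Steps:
O = -1/45 (O = 1/(-45) = -1/45 ≈ -0.022222)
X = 723455/42556 (X = 723455*(1/42556) = 723455/42556 ≈ 17.000)
t = 16 (t = 4² = 16)
a(o) = 7 - o
A(y, C) = 719/45 + y (A(y, C) = (y + 16) - 1/45 = (16 + y) - 1/45 = 719/45 + y)
A(287, a(-6))/X = (719/45 + 287)/(723455/42556) = (13634/45)*(42556/723455) = 580208504/32555475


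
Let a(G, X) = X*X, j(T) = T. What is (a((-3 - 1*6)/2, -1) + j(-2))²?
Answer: 1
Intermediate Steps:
a(G, X) = X²
(a((-3 - 1*6)/2, -1) + j(-2))² = ((-1)² - 2)² = (1 - 2)² = (-1)² = 1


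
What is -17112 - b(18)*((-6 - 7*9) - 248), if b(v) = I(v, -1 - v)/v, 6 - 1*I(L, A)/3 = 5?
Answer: -102355/6 ≈ -17059.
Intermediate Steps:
I(L, A) = 3 (I(L, A) = 18 - 3*5 = 18 - 15 = 3)
b(v) = 3/v
-17112 - b(18)*((-6 - 7*9) - 248) = -17112 - 3/18*((-6 - 7*9) - 248) = -17112 - 3*(1/18)*((-6 - 63) - 248) = -17112 - (-69 - 248)/6 = -17112 - (-317)/6 = -17112 - 1*(-317/6) = -17112 + 317/6 = -102355/6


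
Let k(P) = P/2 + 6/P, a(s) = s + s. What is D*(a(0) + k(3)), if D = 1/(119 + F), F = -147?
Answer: -⅛ ≈ -0.12500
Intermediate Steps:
a(s) = 2*s
k(P) = P/2 + 6/P (k(P) = P*(½) + 6/P = P/2 + 6/P)
D = -1/28 (D = 1/(119 - 147) = 1/(-28) = -1/28 ≈ -0.035714)
D*(a(0) + k(3)) = -(2*0 + ((½)*3 + 6/3))/28 = -(0 + (3/2 + 6*(⅓)))/28 = -(0 + (3/2 + 2))/28 = -(0 + 7/2)/28 = -1/28*7/2 = -⅛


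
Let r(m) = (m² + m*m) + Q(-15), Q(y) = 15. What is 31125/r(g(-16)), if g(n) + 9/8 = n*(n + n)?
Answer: 996000/16704049 ≈ 0.059626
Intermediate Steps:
g(n) = -9/8 + 2*n² (g(n) = -9/8 + n*(n + n) = -9/8 + n*(2*n) = -9/8 + 2*n²)
r(m) = 15 + 2*m² (r(m) = (m² + m*m) + 15 = (m² + m²) + 15 = 2*m² + 15 = 15 + 2*m²)
31125/r(g(-16)) = 31125/(15 + 2*(-9/8 + 2*(-16)²)²) = 31125/(15 + 2*(-9/8 + 2*256)²) = 31125/(15 + 2*(-9/8 + 512)²) = 31125/(15 + 2*(4087/8)²) = 31125/(15 + 2*(16703569/64)) = 31125/(15 + 16703569/32) = 31125/(16704049/32) = 31125*(32/16704049) = 996000/16704049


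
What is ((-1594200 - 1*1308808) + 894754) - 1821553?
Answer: -3829807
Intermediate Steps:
((-1594200 - 1*1308808) + 894754) - 1821553 = ((-1594200 - 1308808) + 894754) - 1821553 = (-2903008 + 894754) - 1821553 = -2008254 - 1821553 = -3829807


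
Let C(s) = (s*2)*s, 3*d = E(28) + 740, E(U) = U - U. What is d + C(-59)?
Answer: 21626/3 ≈ 7208.7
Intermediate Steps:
E(U) = 0
d = 740/3 (d = (0 + 740)/3 = (⅓)*740 = 740/3 ≈ 246.67)
C(s) = 2*s² (C(s) = (2*s)*s = 2*s²)
d + C(-59) = 740/3 + 2*(-59)² = 740/3 + 2*3481 = 740/3 + 6962 = 21626/3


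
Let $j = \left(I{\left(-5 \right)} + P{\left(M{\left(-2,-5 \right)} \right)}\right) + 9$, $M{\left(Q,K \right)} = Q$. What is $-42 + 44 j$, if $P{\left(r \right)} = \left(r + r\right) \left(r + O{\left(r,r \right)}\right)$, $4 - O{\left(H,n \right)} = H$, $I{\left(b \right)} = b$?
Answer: $-570$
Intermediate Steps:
$O{\left(H,n \right)} = 4 - H$
$P{\left(r \right)} = 8 r$ ($P{\left(r \right)} = \left(r + r\right) \left(r - \left(-4 + r\right)\right) = 2 r 4 = 8 r$)
$j = -12$ ($j = \left(-5 + 8 \left(-2\right)\right) + 9 = \left(-5 - 16\right) + 9 = -21 + 9 = -12$)
$-42 + 44 j = -42 + 44 \left(-12\right) = -42 - 528 = -570$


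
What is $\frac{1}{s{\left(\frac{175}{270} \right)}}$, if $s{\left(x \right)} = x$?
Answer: $\frac{54}{35} \approx 1.5429$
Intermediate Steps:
$\frac{1}{s{\left(\frac{175}{270} \right)}} = \frac{1}{175 \cdot \frac{1}{270}} = \frac{1}{\frac{35}{54}} = \frac{54}{35}$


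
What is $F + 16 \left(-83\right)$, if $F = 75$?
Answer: $-1253$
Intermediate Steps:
$F + 16 \left(-83\right) = 75 + 16 \left(-83\right) = 75 - 1328 = -1253$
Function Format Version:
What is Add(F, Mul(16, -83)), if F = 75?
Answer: -1253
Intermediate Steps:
Add(F, Mul(16, -83)) = Add(75, Mul(16, -83)) = Add(75, -1328) = -1253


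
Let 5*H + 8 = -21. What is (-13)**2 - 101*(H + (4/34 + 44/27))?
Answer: 1327256/2295 ≈ 578.33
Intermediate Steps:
H = -29/5 (H = -8/5 + (1/5)*(-21) = -8/5 - 21/5 = -29/5 ≈ -5.8000)
(-13)**2 - 101*(H + (4/34 + 44/27)) = (-13)**2 - 101*(-29/5 + (4/34 + 44/27)) = 169 - 101*(-29/5 + (4*(1/34) + 44*(1/27))) = 169 - 101*(-29/5 + (2/17 + 44/27)) = 169 - 101*(-29/5 + 802/459) = 169 - 101*(-9301/2295) = 169 + 939401/2295 = 1327256/2295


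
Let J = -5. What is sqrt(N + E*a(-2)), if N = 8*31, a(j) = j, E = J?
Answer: sqrt(258) ≈ 16.062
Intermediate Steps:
E = -5
N = 248
sqrt(N + E*a(-2)) = sqrt(248 - 5*(-2)) = sqrt(248 + 10) = sqrt(258)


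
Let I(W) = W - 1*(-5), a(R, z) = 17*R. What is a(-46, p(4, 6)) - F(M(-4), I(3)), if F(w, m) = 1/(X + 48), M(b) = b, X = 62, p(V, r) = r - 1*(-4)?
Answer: -86021/110 ≈ -782.01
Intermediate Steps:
p(V, r) = 4 + r (p(V, r) = r + 4 = 4 + r)
I(W) = 5 + W (I(W) = W + 5 = 5 + W)
F(w, m) = 1/110 (F(w, m) = 1/(62 + 48) = 1/110)
a(-46, p(4, 6)) - F(M(-4), I(3)) = 17*(-46) - 1*1/110 = -782 - 1/110 = -86021/110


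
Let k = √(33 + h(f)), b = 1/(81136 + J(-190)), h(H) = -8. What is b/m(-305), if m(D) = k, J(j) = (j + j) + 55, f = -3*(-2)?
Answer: 1/404055 ≈ 2.4749e-6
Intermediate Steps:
f = 6
J(j) = 55 + 2*j (J(j) = 2*j + 55 = 55 + 2*j)
b = 1/80811 (b = 1/(81136 + (55 + 2*(-190))) = 1/(81136 + (55 - 380)) = 1/(81136 - 325) = 1/80811 ≈ 1.2375e-5)
k = 5 (k = √(33 - 8) = √25 = 5)
m(D) = 5
b/m(-305) = (1/80811)/5 = (1/80811)*(⅕) = 1/404055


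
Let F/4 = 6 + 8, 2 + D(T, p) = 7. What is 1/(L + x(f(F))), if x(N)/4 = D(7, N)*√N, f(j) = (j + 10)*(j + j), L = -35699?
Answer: -35699/1271461801 - 80*√462/1271461801 ≈ -2.9430e-5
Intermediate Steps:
D(T, p) = 5 (D(T, p) = -2 + 7 = 5)
F = 56 (F = 4*(6 + 8) = 4*14 = 56)
f(j) = 2*j*(10 + j) (f(j) = (10 + j)*(2*j) = 2*j*(10 + j))
x(N) = 20*√N (x(N) = 4*(5*√N) = 20*√N)
1/(L + x(f(F))) = 1/(-35699 + 20*√(2*56*(10 + 56))) = 1/(-35699 + 20*√(2*56*66)) = 1/(-35699 + 20*√7392) = 1/(-35699 + 20*(4*√462)) = 1/(-35699 + 80*√462)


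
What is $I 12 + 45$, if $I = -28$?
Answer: $-291$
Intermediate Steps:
$I 12 + 45 = \left(-28\right) 12 + 45 = -336 + 45 = -291$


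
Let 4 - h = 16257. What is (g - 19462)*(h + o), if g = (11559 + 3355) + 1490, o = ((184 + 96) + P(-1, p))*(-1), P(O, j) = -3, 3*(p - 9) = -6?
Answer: 50548740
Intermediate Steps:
p = 7 (p = 9 + (⅓)*(-6) = 9 - 2 = 7)
h = -16253 (h = 4 - 1*16257 = 4 - 16257 = -16253)
o = -277 (o = ((184 + 96) - 3)*(-1) = (280 - 3)*(-1) = 277*(-1) = -277)
g = 16404 (g = 14914 + 1490 = 16404)
(g - 19462)*(h + o) = (16404 - 19462)*(-16253 - 277) = -3058*(-16530) = 50548740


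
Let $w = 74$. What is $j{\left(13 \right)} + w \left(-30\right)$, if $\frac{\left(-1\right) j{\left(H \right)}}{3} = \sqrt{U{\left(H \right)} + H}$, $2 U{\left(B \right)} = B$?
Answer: $-2220 - \frac{3 \sqrt{78}}{2} \approx -2233.2$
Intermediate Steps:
$U{\left(B \right)} = \frac{B}{2}$
$j{\left(H \right)} = - \frac{3 \sqrt{6} \sqrt{H}}{2}$ ($j{\left(H \right)} = - 3 \sqrt{\frac{H}{2} + H} = - 3 \sqrt{\frac{3 H}{2}} = - 3 \frac{\sqrt{6} \sqrt{H}}{2} = - \frac{3 \sqrt{6} \sqrt{H}}{2}$)
$j{\left(13 \right)} + w \left(-30\right) = - \frac{3 \sqrt{6} \sqrt{13}}{2} + 74 \left(-30\right) = - \frac{3 \sqrt{78}}{2} - 2220 = -2220 - \frac{3 \sqrt{78}}{2}$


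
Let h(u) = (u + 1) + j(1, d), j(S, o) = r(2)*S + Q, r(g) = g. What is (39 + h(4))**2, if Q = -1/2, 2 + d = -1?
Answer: 8281/4 ≈ 2070.3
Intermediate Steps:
d = -3 (d = -2 - 1 = -3)
Q = -1/2 (Q = -1*1/2 = -1/2 ≈ -0.50000)
j(S, o) = -1/2 + 2*S (j(S, o) = 2*S - 1/2 = -1/2 + 2*S)
h(u) = 5/2 + u (h(u) = (u + 1) + (-1/2 + 2*1) = (1 + u) + (-1/2 + 2) = (1 + u) + 3/2 = 5/2 + u)
(39 + h(4))**2 = (39 + (5/2 + 4))**2 = (39 + 13/2)**2 = (91/2)**2 = 8281/4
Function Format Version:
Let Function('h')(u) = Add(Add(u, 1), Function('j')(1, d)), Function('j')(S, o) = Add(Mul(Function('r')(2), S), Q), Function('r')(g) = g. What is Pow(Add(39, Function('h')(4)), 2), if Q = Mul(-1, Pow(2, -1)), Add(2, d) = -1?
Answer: Rational(8281, 4) ≈ 2070.3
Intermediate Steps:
d = -3 (d = Add(-2, -1) = -3)
Q = Rational(-1, 2) (Q = Mul(-1, Rational(1, 2)) = Rational(-1, 2) ≈ -0.50000)
Function('j')(S, o) = Add(Rational(-1, 2), Mul(2, S)) (Function('j')(S, o) = Add(Mul(2, S), Rational(-1, 2)) = Add(Rational(-1, 2), Mul(2, S)))
Function('h')(u) = Add(Rational(5, 2), u) (Function('h')(u) = Add(Add(u, 1), Add(Rational(-1, 2), Mul(2, 1))) = Add(Add(1, u), Add(Rational(-1, 2), 2)) = Add(Add(1, u), Rational(3, 2)) = Add(Rational(5, 2), u))
Pow(Add(39, Function('h')(4)), 2) = Pow(Add(39, Add(Rational(5, 2), 4)), 2) = Pow(Add(39, Rational(13, 2)), 2) = Pow(Rational(91, 2), 2) = Rational(8281, 4)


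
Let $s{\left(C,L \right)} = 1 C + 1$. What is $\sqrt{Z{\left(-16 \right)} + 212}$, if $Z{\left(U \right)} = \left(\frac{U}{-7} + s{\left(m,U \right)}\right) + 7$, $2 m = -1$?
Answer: $\frac{3 \sqrt{4830}}{14} \approx 14.892$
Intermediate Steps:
$m = - \frac{1}{2}$ ($m = \frac{1}{2} \left(-1\right) = - \frac{1}{2} \approx -0.5$)
$s{\left(C,L \right)} = 1 + C$ ($s{\left(C,L \right)} = C + 1 = 1 + C$)
$Z{\left(U \right)} = \frac{15}{2} - \frac{U}{7}$ ($Z{\left(U \right)} = \left(\frac{U}{-7} + \left(1 - \frac{1}{2}\right)\right) + 7 = \left(U \left(- \frac{1}{7}\right) + \frac{1}{2}\right) + 7 = \left(- \frac{U}{7} + \frac{1}{2}\right) + 7 = \left(\frac{1}{2} - \frac{U}{7}\right) + 7 = \frac{15}{2} - \frac{U}{7}$)
$\sqrt{Z{\left(-16 \right)} + 212} = \sqrt{\left(\frac{15}{2} - - \frac{16}{7}\right) + 212} = \sqrt{\left(\frac{15}{2} + \frac{16}{7}\right) + 212} = \sqrt{\frac{137}{14} + 212} = \sqrt{\frac{3105}{14}} = \frac{3 \sqrt{4830}}{14}$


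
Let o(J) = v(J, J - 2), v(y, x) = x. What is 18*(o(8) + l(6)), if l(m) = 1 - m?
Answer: 18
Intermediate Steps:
o(J) = -2 + J (o(J) = J - 2 = -2 + J)
18*(o(8) + l(6)) = 18*((-2 + 8) + (1 - 1*6)) = 18*(6 + (1 - 6)) = 18*(6 - 5) = 18*1 = 18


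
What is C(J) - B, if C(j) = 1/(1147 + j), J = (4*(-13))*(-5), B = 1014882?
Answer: -1427938973/1407 ≈ -1.0149e+6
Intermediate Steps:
J = 260 (J = -52*(-5) = 260)
C(J) - B = 1/(1147 + 260) - 1*1014882 = 1/1407 - 1014882 = -1427938973/1407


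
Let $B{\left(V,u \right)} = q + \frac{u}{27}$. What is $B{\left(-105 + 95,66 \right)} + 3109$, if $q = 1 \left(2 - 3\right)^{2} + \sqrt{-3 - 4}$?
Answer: $\frac{28012}{9} + i \sqrt{7} \approx 3112.4 + 2.6458 i$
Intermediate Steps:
$q = 1 + i \sqrt{7}$ ($q = 1 \left(-1\right)^{2} + \sqrt{-7} = 1 \cdot 1 + i \sqrt{7} = 1 + i \sqrt{7} \approx 1.0 + 2.6458 i$)
$B{\left(V,u \right)} = 1 + \frac{u}{27} + i \sqrt{7}$ ($B{\left(V,u \right)} = \left(1 + i \sqrt{7}\right) + \frac{u}{27} = 1 + \frac{u}{27} + i \sqrt{7}$)
$B{\left(-105 + 95,66 \right)} + 3109 = \left(1 + \frac{1}{27} \cdot 66 + i \sqrt{7}\right) + 3109 = \left(1 + \frac{22}{9} + i \sqrt{7}\right) + 3109 = \left(\frac{31}{9} + i \sqrt{7}\right) + 3109 = \frac{28012}{9} + i \sqrt{7}$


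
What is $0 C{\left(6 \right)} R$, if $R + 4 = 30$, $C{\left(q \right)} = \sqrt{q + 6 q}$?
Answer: $0$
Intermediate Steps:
$C{\left(q \right)} = \sqrt{7} \sqrt{q}$ ($C{\left(q \right)} = \sqrt{7 q} = \sqrt{7} \sqrt{q}$)
$R = 26$ ($R = -4 + 30 = 26$)
$0 C{\left(6 \right)} R = 0 \sqrt{7} \sqrt{6} \cdot 26 = 0 \sqrt{42} \cdot 26 = 0 \cdot 26 = 0$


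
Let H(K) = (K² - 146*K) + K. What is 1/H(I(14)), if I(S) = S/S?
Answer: -1/144 ≈ -0.0069444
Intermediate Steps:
I(S) = 1
H(K) = K² - 145*K
1/H(I(14)) = 1/(1*(-145 + 1)) = 1/(1*(-144)) = 1/(-144) = -1/144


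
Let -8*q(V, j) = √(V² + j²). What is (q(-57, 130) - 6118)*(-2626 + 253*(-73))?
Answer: 129059210 + 21095*√20149/8 ≈ 1.2943e+8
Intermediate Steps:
q(V, j) = -√(V² + j²)/8
(q(-57, 130) - 6118)*(-2626 + 253*(-73)) = (-√((-57)² + 130²)/8 - 6118)*(-2626 + 253*(-73)) = (-√(3249 + 16900)/8 - 6118)*(-2626 - 18469) = (-√20149/8 - 6118)*(-21095) = (-6118 - √20149/8)*(-21095) = 129059210 + 21095*√20149/8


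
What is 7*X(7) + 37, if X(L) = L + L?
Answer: 135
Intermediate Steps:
X(L) = 2*L
7*X(7) + 37 = 7*(2*7) + 37 = 7*14 + 37 = 98 + 37 = 135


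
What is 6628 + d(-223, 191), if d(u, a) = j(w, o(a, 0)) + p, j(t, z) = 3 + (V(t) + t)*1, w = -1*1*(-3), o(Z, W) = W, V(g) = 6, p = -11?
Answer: 6629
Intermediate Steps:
w = 3 (w = -1*(-3) = 3)
j(t, z) = 9 + t (j(t, z) = 3 + (6 + t)*1 = 3 + (6 + t) = 9 + t)
d(u, a) = 1 (d(u, a) = (9 + 3) - 11 = 12 - 11 = 1)
6628 + d(-223, 191) = 6628 + 1 = 6629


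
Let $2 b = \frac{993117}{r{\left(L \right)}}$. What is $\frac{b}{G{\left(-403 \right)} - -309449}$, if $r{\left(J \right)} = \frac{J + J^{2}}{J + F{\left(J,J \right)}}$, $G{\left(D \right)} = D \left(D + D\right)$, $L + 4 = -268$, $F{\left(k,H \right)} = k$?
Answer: $- \frac{993117}{171886357} \approx -0.0057778$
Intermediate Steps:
$L = -272$ ($L = -4 - 268 = -272$)
$G{\left(D \right)} = 2 D^{2}$ ($G{\left(D \right)} = D 2 D = 2 D^{2}$)
$r{\left(J \right)} = \frac{J + J^{2}}{2 J}$ ($r{\left(J \right)} = \frac{J + J^{2}}{J + J} = \frac{J + J^{2}}{2 J}$)
$b = - \frac{993117}{271}$ ($b = \frac{993117 \frac{1}{\frac{1}{2} + \frac{1}{2} \left(-272\right)}}{2} = \frac{993117 \frac{1}{\frac{1}{2} - 136}}{2} = \frac{993117 \frac{1}{- \frac{271}{2}}}{2} = \frac{993117 \left(- \frac{2}{271}\right)}{2} = \frac{1}{2} \left(- \frac{1986234}{271}\right) = - \frac{993117}{271} \approx -3664.6$)
$\frac{b}{G{\left(-403 \right)} - -309449} = - \frac{993117}{271 \left(2 \left(-403\right)^{2} - -309449\right)} = - \frac{993117}{271 \left(2 \cdot 162409 + 309449\right)} = - \frac{993117}{271 \left(324818 + 309449\right)} = - \frac{993117}{271 \cdot 634267} = \left(- \frac{993117}{271}\right) \frac{1}{634267} = - \frac{993117}{171886357}$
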